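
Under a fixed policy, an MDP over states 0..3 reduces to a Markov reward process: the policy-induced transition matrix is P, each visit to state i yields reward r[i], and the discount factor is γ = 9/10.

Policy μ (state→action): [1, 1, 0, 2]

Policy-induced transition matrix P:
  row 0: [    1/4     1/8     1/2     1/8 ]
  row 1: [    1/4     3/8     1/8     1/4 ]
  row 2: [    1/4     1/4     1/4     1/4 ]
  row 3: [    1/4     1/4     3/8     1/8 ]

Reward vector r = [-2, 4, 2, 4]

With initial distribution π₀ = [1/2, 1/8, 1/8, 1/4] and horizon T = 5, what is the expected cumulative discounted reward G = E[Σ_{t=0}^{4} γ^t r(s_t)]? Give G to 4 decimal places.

G = 6.4395

t=0: π = [0.5000, 0.1250, 0.1250, 0.2500], E[r] = 0.7500, γ^t·E[r] = 0.750000, running G = 0.750000
t=1: π = [0.2500, 0.2031, 0.3906, 0.1563], E[r] = 1.7188, γ^t·E[r] = 1.546875, running G = 2.296875
t=2: π = [0.2500, 0.2441, 0.3066, 0.1992], E[r] = 1.8867, γ^t·E[r] = 1.528242, running G = 3.825117
t=3: π = [0.2500, 0.2493, 0.3069, 0.1938], E[r] = 1.8862, γ^t·E[r] = 1.375062, running G = 5.200179
t=4: π = [0.2500, 0.2499, 0.3056, 0.1945], E[r] = 1.8889, γ^t·E[r] = 1.239278, running G = 6.439457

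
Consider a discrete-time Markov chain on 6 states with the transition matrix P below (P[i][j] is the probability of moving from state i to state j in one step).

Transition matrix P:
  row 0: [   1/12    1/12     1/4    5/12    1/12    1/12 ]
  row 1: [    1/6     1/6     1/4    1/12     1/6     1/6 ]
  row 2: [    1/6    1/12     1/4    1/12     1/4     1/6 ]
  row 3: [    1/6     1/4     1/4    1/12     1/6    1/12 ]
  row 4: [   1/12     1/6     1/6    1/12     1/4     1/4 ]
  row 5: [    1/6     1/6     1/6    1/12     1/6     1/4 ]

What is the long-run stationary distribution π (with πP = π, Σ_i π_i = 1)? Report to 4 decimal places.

π = [0.1393, 0.1476, 0.2197, 0.1298, 0.1891, 0.1746]

Balance equations π_j = Σ_i π_i·P[i][j]:
  π_0 = 1/12·π_0 + 1/6·π_1 + 1/6·π_2 + 1/6·π_3 + 1/12·π_4 + 1/6·π_5
  π_1 = 1/12·π_0 + 1/6·π_1 + 1/12·π_2 + 1/4·π_3 + 1/6·π_4 + 1/6·π_5
  π_2 = 1/4·π_0 + 1/4·π_1 + 1/4·π_2 + 1/4·π_3 + 1/6·π_4 + 1/6·π_5
  π_3 = 5/12·π_0 + 1/12·π_1 + 1/12·π_2 + 1/12·π_3 + 1/12·π_4 + 1/12·π_5
  π_4 = 1/12·π_0 + 1/6·π_1 + 1/4·π_2 + 1/6·π_3 + 1/4·π_4 + 1/6·π_5
  normalize: π_0 + π_1 + π_2 + π_3 + π_4 + π_5 = 1
Solving the linear system gives exactly π = [31595/226816, 16735/113408, 24915/113408, 29433/226816, 42897/226816, 39591/226816].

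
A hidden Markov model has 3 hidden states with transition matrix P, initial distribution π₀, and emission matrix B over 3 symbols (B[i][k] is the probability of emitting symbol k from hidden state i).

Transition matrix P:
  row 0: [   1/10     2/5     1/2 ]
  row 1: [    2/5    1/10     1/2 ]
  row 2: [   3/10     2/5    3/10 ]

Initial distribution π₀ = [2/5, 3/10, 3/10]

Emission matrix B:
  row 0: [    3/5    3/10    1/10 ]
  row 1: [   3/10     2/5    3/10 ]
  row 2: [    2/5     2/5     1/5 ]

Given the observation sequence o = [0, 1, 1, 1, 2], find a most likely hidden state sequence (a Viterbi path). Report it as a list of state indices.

t=0: δ = [2.400e-01, 9.000e-02, 1.200e-01]  (obs o_0=0)
t=1: δ = [1.080e-02, 3.840e-02, 4.800e-02]  ψ = [1, 0, 0]  (obs o_1=1)
t=2: δ = [4.608e-03, 7.680e-03, 7.680e-03]  ψ = [1, 2, 1]  (obs o_2=1)
t=3: δ = [9.216e-04, 1.229e-03, 1.536e-03]  ψ = [1, 2, 1]  (obs o_3=1)
t=4: δ = [4.915e-05, 1.843e-04, 1.229e-04]  ψ = [1, 2, 1]  (obs o_4=2)
backtrack: best end state = 1; path = [0, 2, 1, 2, 1]

path = [0, 2, 1, 2, 1]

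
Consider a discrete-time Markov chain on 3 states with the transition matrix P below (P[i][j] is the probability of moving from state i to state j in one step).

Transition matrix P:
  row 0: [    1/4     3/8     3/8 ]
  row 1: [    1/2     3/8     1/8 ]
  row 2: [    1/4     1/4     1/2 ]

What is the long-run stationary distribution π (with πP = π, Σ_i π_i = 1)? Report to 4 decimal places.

Balance equations π_j = Σ_i π_i·P[i][j]:
  π_0 = 1/4·π_0 + 1/2·π_1 + 1/4·π_2
  π_1 = 3/8·π_0 + 3/8·π_1 + 1/4·π_2
  normalize: π_0 + π_1 + π_2 = 1
Solving the linear system gives exactly π = [1/3, 1/3, 1/3].

π = [0.3333, 0.3333, 0.3333]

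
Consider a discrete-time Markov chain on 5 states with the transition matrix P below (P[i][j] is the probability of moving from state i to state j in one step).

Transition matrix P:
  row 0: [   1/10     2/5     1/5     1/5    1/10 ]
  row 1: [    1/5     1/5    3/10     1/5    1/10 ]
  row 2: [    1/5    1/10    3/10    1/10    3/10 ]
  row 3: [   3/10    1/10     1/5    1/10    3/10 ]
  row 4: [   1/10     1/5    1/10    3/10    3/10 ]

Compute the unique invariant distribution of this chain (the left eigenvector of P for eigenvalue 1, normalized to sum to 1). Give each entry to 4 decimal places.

Balance equations π_j = Σ_i π_i·P[i][j]:
  π_0 = 1/10·π_0 + 1/5·π_1 + 1/5·π_2 + 3/10·π_3 + 1/10·π_4
  π_1 = 2/5·π_0 + 1/5·π_1 + 1/10·π_2 + 1/10·π_3 + 1/5·π_4
  π_2 = 1/5·π_0 + 3/10·π_1 + 3/10·π_2 + 1/5·π_3 + 1/10·π_4
  π_3 = 1/5·π_0 + 1/5·π_1 + 1/10·π_2 + 1/10·π_3 + 3/10·π_4
  normalize: π_0 + π_1 + π_2 + π_3 + π_4 = 1
Solving the linear system gives exactly π = [1745/9808, 1917/9808, 2147/9808, 1789/9808, 1105/4904].

π = [0.1779, 0.1955, 0.2189, 0.1824, 0.2253]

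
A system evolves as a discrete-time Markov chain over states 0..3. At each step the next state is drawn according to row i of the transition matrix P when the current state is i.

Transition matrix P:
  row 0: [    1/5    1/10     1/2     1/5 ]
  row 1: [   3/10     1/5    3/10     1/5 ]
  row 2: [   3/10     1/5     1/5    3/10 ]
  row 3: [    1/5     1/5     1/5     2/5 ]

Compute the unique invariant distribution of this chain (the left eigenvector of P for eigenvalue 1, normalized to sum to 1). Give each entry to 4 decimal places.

π = [0.2467, 0.1753, 0.2915, 0.2864]

Balance equations π_j = Σ_i π_i·P[i][j]:
  π_0 = 1/5·π_0 + 3/10·π_1 + 3/10·π_2 + 1/5·π_3
  π_1 = 1/10·π_0 + 1/5·π_1 + 1/5·π_2 + 1/5·π_3
  π_2 = 1/2·π_0 + 3/10·π_1 + 1/5·π_2 + 1/5·π_3
  normalize: π_0 + π_1 + π_2 + π_3 = 1
Solving the linear system gives exactly π = [242/981, 172/981, 286/981, 281/981].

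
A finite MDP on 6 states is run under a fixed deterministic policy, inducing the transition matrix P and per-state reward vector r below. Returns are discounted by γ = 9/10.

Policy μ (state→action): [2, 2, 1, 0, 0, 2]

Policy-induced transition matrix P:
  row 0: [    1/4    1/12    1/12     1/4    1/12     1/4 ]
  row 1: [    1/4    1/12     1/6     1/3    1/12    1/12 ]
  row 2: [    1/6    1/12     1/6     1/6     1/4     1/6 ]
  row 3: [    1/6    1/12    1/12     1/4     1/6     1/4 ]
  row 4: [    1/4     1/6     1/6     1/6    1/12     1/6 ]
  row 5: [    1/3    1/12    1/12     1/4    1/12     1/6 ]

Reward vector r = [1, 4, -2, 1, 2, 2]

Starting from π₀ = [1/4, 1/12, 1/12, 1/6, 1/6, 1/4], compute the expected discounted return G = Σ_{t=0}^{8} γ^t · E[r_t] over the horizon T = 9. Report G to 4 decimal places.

t=0: π = [0.2500, 0.0833, 0.0833, 0.1667, 0.1667, 0.2500], E[r] = 1.4167, γ^t·E[r] = 1.416667, running G = 1.416667
t=1: π = [0.2500, 0.0972, 0.1111, 0.2361, 0.1111, 0.1944], E[r] = 1.2639, γ^t·E[r] = 1.137500, running G = 2.554167
t=2: π = [0.2373, 0.0926, 0.1100, 0.2396, 0.1215, 0.1991], E[r] = 1.2685, γ^t·E[r] = 1.027500, running G = 3.581667
t=3: π = [0.2375, 0.0935, 0.1103, 0.2384, 0.1216, 0.1987], E[r] = 1.2697, γ^t·E[r] = 0.925594, running G = 4.507260
t=4: π = [0.2375, 0.0935, 0.1105, 0.2385, 0.1216, 0.1985], E[r] = 1.2692, γ^t·E[r] = 0.832707, running G = 5.339968
t=5: π = [0.2375, 0.0935, 0.1105, 0.2385, 0.1216, 0.1985], E[r] = 1.2692, γ^t·E[r] = 0.749434, running G = 6.089402
t=6: π = [0.2375, 0.0935, 0.1105, 0.2384, 0.1216, 0.1985], E[r] = 1.2692, γ^t·E[r] = 0.674489, running G = 6.763892
t=7: π = [0.2375, 0.0935, 0.1105, 0.2384, 0.1216, 0.1985], E[r] = 1.2692, γ^t·E[r] = 0.607040, running G = 7.370931
t=8: π = [0.2375, 0.0935, 0.1105, 0.2384, 0.1216, 0.1985], E[r] = 1.2692, γ^t·E[r] = 0.546336, running G = 7.917267

G = 7.9173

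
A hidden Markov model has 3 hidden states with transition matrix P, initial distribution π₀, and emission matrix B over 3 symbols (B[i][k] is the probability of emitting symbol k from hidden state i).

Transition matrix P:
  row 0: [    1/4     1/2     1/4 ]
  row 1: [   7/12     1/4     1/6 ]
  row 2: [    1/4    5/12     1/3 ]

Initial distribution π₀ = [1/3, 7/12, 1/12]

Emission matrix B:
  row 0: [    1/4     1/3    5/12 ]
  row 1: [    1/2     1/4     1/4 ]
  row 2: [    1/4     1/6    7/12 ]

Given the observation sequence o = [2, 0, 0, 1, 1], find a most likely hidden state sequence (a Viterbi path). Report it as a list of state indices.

t=0: δ = [1.389e-01, 1.458e-01, 4.861e-02]  (obs o_0=2)
t=1: δ = [2.127e-02, 3.472e-02, 8.681e-03]  ψ = [1, 0, 0]  (obs o_1=0)
t=2: δ = [5.064e-03, 5.317e-03, 1.447e-03]  ψ = [1, 0, 1]  (obs o_2=0)
t=3: δ = [1.034e-03, 6.330e-04, 2.110e-04]  ψ = [1, 0, 0]  (obs o_3=1)
t=4: δ = [1.231e-04, 1.292e-04, 4.308e-05]  ψ = [1, 0, 0]  (obs o_4=1)
backtrack: best end state = 1; path = [1, 0, 1, 0, 1]

path = [1, 0, 1, 0, 1]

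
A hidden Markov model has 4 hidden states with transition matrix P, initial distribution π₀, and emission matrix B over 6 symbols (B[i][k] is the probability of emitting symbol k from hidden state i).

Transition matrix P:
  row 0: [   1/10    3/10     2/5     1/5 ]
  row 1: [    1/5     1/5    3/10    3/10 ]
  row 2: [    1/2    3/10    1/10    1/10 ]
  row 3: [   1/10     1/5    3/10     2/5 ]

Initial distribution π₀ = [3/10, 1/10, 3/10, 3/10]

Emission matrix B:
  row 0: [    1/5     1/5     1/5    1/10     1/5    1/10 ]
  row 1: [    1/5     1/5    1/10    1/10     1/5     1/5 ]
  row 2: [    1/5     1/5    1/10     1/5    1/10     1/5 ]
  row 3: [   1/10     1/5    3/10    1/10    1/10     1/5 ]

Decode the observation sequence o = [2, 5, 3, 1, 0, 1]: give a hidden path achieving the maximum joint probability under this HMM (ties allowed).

path = [3, 3, 2, 0, 2, 0]

t=0: δ = [6.000e-02, 1.000e-02, 3.000e-02, 9.000e-02]  (obs o_0=2)
t=1: δ = [1.500e-03, 3.600e-03, 5.400e-03, 7.200e-03]  ψ = [2, 0, 3, 3]  (obs o_1=5)
t=2: δ = [2.700e-04, 1.620e-04, 4.320e-04, 2.880e-04]  ψ = [2, 2, 3, 3]  (obs o_2=3)
t=3: δ = [4.320e-05, 2.592e-05, 2.160e-05, 2.304e-05]  ψ = [2, 2, 0, 3]  (obs o_3=1)
t=4: δ = [2.160e-06, 2.592e-06, 3.456e-06, 9.216e-07]  ψ = [2, 0, 0, 3]  (obs o_4=0)
t=5: δ = [3.456e-07, 2.074e-07, 1.728e-07, 1.555e-07]  ψ = [2, 2, 0, 1]  (obs o_5=1)
backtrack: best end state = 0; path = [3, 3, 2, 0, 2, 0]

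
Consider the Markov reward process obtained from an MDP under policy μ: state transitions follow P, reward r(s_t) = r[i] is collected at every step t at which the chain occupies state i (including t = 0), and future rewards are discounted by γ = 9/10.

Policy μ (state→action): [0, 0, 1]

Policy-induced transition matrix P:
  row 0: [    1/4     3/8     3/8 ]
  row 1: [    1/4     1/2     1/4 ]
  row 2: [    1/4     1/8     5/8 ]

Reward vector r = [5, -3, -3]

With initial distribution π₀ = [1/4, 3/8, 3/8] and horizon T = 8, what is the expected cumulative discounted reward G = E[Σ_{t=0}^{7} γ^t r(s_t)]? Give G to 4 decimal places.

t=0: π = [0.2500, 0.3750, 0.3750], E[r] = -1.0000, γ^t·E[r] = -1.000000, running G = -1.000000
t=1: π = [0.2500, 0.3281, 0.4219], E[r] = -1.0000, γ^t·E[r] = -0.900000, running G = -1.900000
t=2: π = [0.2500, 0.3105, 0.4395], E[r] = -1.0000, γ^t·E[r] = -0.810000, running G = -2.710000
t=3: π = [0.2500, 0.3040, 0.4460], E[r] = -1.0000, γ^t·E[r] = -0.729000, running G = -3.439000
t=4: π = [0.2500, 0.3015, 0.4485], E[r] = -1.0000, γ^t·E[r] = -0.656100, running G = -4.095100
t=5: π = [0.2500, 0.3006, 0.4494], E[r] = -1.0000, γ^t·E[r] = -0.590490, running G = -4.685590
t=6: π = [0.2500, 0.3002, 0.4498], E[r] = -1.0000, γ^t·E[r] = -0.531441, running G = -5.217031
t=7: π = [0.2500, 0.3001, 0.4499], E[r] = -1.0000, γ^t·E[r] = -0.478297, running G = -5.695328

G = -5.6953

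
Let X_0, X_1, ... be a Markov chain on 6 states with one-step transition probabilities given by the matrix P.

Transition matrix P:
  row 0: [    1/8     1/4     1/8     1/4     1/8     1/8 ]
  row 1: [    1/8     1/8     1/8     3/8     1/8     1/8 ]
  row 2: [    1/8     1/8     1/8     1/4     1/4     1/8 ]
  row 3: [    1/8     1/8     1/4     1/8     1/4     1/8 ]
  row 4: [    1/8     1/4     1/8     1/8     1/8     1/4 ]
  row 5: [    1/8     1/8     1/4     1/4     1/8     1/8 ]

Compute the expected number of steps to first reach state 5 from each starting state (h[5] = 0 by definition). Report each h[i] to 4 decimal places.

h = [6.8259, 6.8144, 6.7223, 6.7223, 5.9856, 0.0000]

First-step conditioning: h[5] = 0; for i ≠ 5, h[i] = 1 + Σ_k P[i][k]·h[k].
  h[0] = 1 + 1/8·h[0] + 1/4·h[1] + 1/8·h[2] + 1/4·h[3] + 1/8·h[4]
  h[1] = 1 + 1/8·h[0] + 1/8·h[1] + 1/8·h[2] + 3/8·h[3] + 1/8·h[4]
  h[2] = 1 + 1/8·h[0] + 1/8·h[1] + 1/8·h[2] + 1/4·h[3] + 1/4·h[4]
  h[3] = 1 + 1/8·h[0] + 1/8·h[1] + 1/4·h[2] + 1/8·h[3] + 1/4·h[4]
  h[4] = 1 + 1/8·h[0] + 1/4·h[1] + 1/8·h[2] + 1/8·h[3] + 1/8·h[4]
Solving the 5×5 linear system over states ≠ 5 gives exactly h = [4744/695, 4736/695, 4672/695, 4672/695, 832/139, 0] (h[5] = 0 is the target).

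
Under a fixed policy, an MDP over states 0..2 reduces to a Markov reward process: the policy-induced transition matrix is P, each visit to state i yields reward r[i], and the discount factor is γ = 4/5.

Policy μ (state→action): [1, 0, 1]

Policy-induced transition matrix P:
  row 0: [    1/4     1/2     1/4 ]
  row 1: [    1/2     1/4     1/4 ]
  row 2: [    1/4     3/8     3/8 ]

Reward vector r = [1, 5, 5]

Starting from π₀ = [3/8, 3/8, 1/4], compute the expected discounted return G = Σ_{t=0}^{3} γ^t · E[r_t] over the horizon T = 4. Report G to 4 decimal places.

t=0: π = [0.3750, 0.3750, 0.2500], E[r] = 3.5000, γ^t·E[r] = 3.500000, running G = 3.500000
t=1: π = [0.3438, 0.3750, 0.2813], E[r] = 3.6250, γ^t·E[r] = 2.900000, running G = 6.400000
t=2: π = [0.3438, 0.3711, 0.2852], E[r] = 3.6250, γ^t·E[r] = 2.320000, running G = 8.720000
t=3: π = [0.3428, 0.3716, 0.2856], E[r] = 3.6289, γ^t·E[r] = 1.858000, running G = 10.578000

G = 10.5780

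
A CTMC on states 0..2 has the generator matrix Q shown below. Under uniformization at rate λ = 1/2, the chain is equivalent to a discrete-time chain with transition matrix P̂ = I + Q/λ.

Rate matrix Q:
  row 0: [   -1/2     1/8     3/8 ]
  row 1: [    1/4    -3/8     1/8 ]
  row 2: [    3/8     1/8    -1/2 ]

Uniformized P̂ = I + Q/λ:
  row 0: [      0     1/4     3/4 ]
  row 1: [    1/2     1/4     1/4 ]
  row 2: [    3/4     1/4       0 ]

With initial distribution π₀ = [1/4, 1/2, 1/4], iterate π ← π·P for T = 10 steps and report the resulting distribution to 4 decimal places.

π = [0.3895, 0.2500, 0.3605]

t=0: π = [0.2500, 0.5000, 0.2500]
t=1: π = [0.4375, 0.2500, 0.3125]
t=2: π = [0.3594, 0.2500, 0.3906]
t=3: π = [0.4180, 0.2500, 0.3320]
t=4: π = [0.3740, 0.2500, 0.3760]
t=5: π = [0.4070, 0.2500, 0.3430]
t=6: π = [0.3823, 0.2500, 0.3677]
t=7: π = [0.4008, 0.2500, 0.3492]
t=8: π = [0.3869, 0.2500, 0.3631]
t=9: π = [0.3973, 0.2500, 0.3527]
t=10: π = [0.3895, 0.2500, 0.3605]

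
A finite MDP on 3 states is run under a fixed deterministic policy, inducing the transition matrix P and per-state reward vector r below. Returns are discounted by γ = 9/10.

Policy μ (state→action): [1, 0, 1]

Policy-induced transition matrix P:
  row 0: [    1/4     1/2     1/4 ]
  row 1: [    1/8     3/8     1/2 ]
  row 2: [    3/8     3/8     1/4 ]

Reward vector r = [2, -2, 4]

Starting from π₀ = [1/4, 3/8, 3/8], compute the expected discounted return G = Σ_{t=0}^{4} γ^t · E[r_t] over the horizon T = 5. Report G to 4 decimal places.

G = 4.5776

t=0: π = [0.2500, 0.3750, 0.3750], E[r] = 1.2500, γ^t·E[r] = 1.250000, running G = 1.250000
t=1: π = [0.2500, 0.4063, 0.3438], E[r] = 1.0625, γ^t·E[r] = 0.956250, running G = 2.206250
t=2: π = [0.2422, 0.4063, 0.3516], E[r] = 1.0781, γ^t·E[r] = 0.873281, running G = 3.079531
t=3: π = [0.2432, 0.4053, 0.3516], E[r] = 1.0820, γ^t·E[r] = 0.788801, running G = 3.868332
t=4: π = [0.2433, 0.4054, 0.3513], E[r] = 1.0811, γ^t·E[r] = 0.709280, running G = 4.577612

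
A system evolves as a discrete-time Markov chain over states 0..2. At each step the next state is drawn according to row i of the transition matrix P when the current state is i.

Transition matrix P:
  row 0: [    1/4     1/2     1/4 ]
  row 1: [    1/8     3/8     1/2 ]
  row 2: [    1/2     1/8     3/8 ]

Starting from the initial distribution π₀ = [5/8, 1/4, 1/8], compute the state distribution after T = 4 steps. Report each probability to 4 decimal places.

π = [0.3063, 0.3184, 0.3753]

t=0: π = [0.6250, 0.2500, 0.1250]
t=1: π = [0.2500, 0.4219, 0.3281]
t=2: π = [0.2793, 0.3242, 0.3965]
t=3: π = [0.3086, 0.3108, 0.3806]
t=4: π = [0.3063, 0.3184, 0.3753]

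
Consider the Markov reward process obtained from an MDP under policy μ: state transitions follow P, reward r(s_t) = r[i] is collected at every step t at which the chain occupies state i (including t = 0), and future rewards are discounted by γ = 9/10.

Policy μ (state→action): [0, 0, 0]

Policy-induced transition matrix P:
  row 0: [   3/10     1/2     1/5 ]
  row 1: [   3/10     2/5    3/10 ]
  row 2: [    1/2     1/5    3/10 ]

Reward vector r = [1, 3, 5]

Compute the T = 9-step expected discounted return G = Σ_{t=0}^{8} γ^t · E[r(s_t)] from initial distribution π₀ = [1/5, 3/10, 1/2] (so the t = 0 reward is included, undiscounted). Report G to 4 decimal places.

t=0: π = [0.2000, 0.3000, 0.5000], E[r] = 3.6000, γ^t·E[r] = 3.600000, running G = 3.600000
t=1: π = [0.4000, 0.3200, 0.2800], E[r] = 2.7600, γ^t·E[r] = 2.484000, running G = 6.084000
t=2: π = [0.3560, 0.3840, 0.2600], E[r] = 2.8080, γ^t·E[r] = 2.274480, running G = 8.358480
t=3: π = [0.3520, 0.3836, 0.2644], E[r] = 2.8248, γ^t·E[r] = 2.059279, running G = 10.417759
t=4: π = [0.3529, 0.3823, 0.2648], E[r] = 2.8238, γ^t·E[r] = 1.852721, running G = 12.270481
t=5: π = [0.3530, 0.3823, 0.2647], E[r] = 2.8235, γ^t·E[r] = 1.667251, running G = 13.937732
t=6: π = [0.3529, 0.3824, 0.2647], E[r] = 2.8235, γ^t·E[r] = 1.500536, running G = 15.438267
t=7: π = [0.3529, 0.3824, 0.2647], E[r] = 2.8235, γ^t·E[r] = 1.350486, running G = 16.788753
t=8: π = [0.3529, 0.3824, 0.2647], E[r] = 2.8235, γ^t·E[r] = 1.215437, running G = 18.004190

G = 18.0042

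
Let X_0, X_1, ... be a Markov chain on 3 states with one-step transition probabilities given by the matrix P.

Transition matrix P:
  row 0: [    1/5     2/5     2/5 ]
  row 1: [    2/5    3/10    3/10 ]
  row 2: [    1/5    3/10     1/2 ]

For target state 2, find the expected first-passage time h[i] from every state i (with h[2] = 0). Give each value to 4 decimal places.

h = [2.7500, 3.0000, 0.0000]

First-step conditioning: h[2] = 0; for i ≠ 2, h[i] = 1 + Σ_k P[i][k]·h[k].
  h[0] = 1 + 1/5·h[0] + 2/5·h[1]
  h[1] = 1 + 2/5·h[0] + 3/10·h[1]
Solving the 2×2 linear system over states ≠ 2 gives exactly h = [11/4, 3, 0] (h[2] = 0 is the target).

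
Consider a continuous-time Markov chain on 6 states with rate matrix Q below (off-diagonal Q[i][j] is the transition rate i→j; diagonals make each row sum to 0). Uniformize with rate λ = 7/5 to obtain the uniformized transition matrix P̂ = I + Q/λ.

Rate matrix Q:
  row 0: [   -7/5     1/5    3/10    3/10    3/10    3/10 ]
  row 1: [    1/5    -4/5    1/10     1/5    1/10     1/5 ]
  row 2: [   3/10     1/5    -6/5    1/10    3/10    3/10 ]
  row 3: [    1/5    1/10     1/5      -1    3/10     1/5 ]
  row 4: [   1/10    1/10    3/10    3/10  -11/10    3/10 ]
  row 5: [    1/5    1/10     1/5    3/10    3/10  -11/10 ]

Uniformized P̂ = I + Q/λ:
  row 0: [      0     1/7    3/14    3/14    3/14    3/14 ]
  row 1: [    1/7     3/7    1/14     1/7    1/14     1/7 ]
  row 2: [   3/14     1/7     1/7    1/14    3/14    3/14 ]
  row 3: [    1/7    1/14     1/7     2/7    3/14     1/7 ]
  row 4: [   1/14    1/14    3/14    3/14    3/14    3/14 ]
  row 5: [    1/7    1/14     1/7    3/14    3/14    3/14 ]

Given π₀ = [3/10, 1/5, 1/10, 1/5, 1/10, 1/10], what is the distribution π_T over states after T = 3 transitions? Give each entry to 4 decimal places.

t=0: π = [0.3000, 0.2000, 0.1000, 0.2000, 0.1000, 0.1000]
t=1: π = [0.1000, 0.1714, 0.1571, 0.2000, 0.1857, 0.1857]
t=2: π = [0.1265, 0.1510, 0.1510, 0.1939, 0.1898, 0.1878]
t=3: π = [0.1220, 0.1452, 0.1547, 0.1958, 0.1927, 0.1897]

π = [0.1220, 0.1452, 0.1547, 0.1958, 0.1927, 0.1897]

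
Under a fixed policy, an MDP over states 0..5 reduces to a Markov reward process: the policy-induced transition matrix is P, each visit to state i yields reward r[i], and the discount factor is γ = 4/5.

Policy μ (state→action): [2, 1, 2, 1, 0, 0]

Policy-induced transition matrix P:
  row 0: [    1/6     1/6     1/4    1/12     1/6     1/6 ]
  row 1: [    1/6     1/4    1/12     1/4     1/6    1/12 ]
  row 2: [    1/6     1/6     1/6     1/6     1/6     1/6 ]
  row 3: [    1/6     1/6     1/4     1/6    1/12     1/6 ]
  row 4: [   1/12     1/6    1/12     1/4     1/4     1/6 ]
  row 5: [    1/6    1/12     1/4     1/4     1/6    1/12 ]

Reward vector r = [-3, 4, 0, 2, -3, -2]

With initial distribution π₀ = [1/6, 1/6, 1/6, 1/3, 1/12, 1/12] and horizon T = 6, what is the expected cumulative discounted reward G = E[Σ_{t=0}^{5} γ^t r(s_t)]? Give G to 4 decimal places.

t=0: π = [0.1667, 0.1667, 0.1667, 0.3333, 0.0833, 0.0833], E[r] = 0.4167, γ^t·E[r] = 0.416667, running G = 0.416667
t=1: π = [0.1597, 0.1736, 0.1944, 0.1806, 0.1458, 0.1458], E[r] = -0.1528, γ^t·E[r] = -0.122222, running G = 0.294444
t=2: π = [0.1545, 0.1690, 0.1806, 0.1921, 0.1638, 0.1400], E[r] = -0.1748, γ^t·E[r] = -0.111852, running G = 0.182593
t=3: π = [0.1530, 0.1691, 0.1795, 0.1932, 0.1643, 0.1409], E[r] = -0.1711, γ^t·E[r] = -0.087605, running G = 0.094988
t=4: π = [0.1530, 0.1690, 0.1795, 0.1934, 0.1643, 0.1408], E[r] = -0.1704, γ^t·E[r] = -0.069811, running G = 0.025177
t=5: π = [0.1530, 0.1690, 0.1795, 0.1934, 0.1642, 0.1408], E[r] = -0.1704, γ^t·E[r] = -0.055842, running G = -0.030665

G = -0.0307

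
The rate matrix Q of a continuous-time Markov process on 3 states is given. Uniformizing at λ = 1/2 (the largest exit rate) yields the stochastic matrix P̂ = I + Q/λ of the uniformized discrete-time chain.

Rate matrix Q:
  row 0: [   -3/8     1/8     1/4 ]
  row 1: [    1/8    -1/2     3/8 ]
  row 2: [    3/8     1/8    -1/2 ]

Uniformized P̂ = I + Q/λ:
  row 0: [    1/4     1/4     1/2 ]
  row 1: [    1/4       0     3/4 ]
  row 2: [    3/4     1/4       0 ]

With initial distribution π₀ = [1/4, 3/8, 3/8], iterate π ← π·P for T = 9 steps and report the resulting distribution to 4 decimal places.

π = [0.4330, 0.2000, 0.3670]

t=0: π = [0.2500, 0.3750, 0.3750]
t=1: π = [0.4375, 0.1563, 0.4063]
t=2: π = [0.4531, 0.2109, 0.3359]
t=3: π = [0.4180, 0.1973, 0.3848]
t=4: π = [0.4424, 0.2007, 0.3569]
t=5: π = [0.4285, 0.1998, 0.3717]
t=6: π = [0.4359, 0.2000, 0.3641]
t=7: π = [0.4321, 0.2000, 0.3680]
t=8: π = [0.4340, 0.2000, 0.3660]
t=9: π = [0.4330, 0.2000, 0.3670]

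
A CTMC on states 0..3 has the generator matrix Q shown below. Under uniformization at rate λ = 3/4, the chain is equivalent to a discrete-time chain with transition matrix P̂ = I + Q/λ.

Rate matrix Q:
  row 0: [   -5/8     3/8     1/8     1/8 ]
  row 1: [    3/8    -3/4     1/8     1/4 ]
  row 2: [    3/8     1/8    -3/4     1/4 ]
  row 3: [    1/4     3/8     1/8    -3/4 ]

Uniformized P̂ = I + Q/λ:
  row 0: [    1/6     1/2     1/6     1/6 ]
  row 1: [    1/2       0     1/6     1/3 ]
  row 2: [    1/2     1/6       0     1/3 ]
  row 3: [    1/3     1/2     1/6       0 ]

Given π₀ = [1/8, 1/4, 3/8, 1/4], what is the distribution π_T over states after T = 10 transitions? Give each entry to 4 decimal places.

t=0: π = [0.1250, 0.2500, 0.3750, 0.2500]
t=1: π = [0.4167, 0.2500, 0.1042, 0.2292]
t=2: π = [0.3229, 0.3403, 0.1493, 0.1875]
t=3: π = [0.3611, 0.2801, 0.1418, 0.2170]
t=4: π = [0.3435, 0.3127, 0.1430, 0.2008]
t=5: π = [0.3520, 0.2960, 0.1428, 0.2092]
t=6: π = [0.3478, 0.3044, 0.1429, 0.2049]
t=7: π = [0.3499, 0.3002, 0.1429, 0.2071]
t=8: π = [0.3489, 0.3023, 0.1429, 0.2060]
t=9: π = [0.3494, 0.3012, 0.1429, 0.2065]
t=10: π = [0.3491, 0.3018, 0.1429, 0.2063]

π = [0.3491, 0.3018, 0.1429, 0.2063]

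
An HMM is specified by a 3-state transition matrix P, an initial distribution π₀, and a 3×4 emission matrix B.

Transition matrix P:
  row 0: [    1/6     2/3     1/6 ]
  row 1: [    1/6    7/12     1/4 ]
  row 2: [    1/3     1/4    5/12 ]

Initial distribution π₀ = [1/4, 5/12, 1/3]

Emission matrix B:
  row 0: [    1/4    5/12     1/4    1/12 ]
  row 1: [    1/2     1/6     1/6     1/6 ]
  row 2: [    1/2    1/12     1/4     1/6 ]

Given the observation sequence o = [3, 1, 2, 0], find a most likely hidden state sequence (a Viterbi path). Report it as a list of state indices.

path = [2, 0, 1, 1]

t=0: δ = [2.083e-02, 6.944e-02, 5.556e-02]  (obs o_0=3)
t=1: δ = [7.716e-03, 6.752e-03, 1.929e-03]  ψ = [2, 1, 2]  (obs o_1=1)
t=2: δ = [3.215e-04, 8.573e-04, 4.220e-04]  ψ = [0, 0, 1]  (obs o_2=2)
t=3: δ = [3.572e-05, 2.501e-04, 1.072e-04]  ψ = [1, 1, 1]  (obs o_3=0)
backtrack: best end state = 1; path = [2, 0, 1, 1]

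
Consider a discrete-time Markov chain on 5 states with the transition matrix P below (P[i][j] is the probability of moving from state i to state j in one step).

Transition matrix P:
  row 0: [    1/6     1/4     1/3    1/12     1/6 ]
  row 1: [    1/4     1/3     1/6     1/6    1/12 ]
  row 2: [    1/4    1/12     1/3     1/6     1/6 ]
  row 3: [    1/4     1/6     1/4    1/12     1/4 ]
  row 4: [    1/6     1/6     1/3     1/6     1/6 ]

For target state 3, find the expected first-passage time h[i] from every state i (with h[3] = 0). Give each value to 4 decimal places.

First-step conditioning: h[3] = 0; for i ≠ 3, h[i] = 1 + Σ_k P[i][k]·h[k].
  h[0] = 1 + 1/6·h[0] + 1/4·h[1] + 1/3·h[2] + 1/6·h[4]
  h[1] = 1 + 1/4·h[0] + 1/3·h[1] + 1/6·h[2] + 1/12·h[4]
  h[2] = 1 + 1/4·h[0] + 1/12·h[1] + 1/3·h[2] + 1/6·h[4]
  h[4] = 1 + 1/6·h[0] + 1/6·h[1] + 1/3·h[2] + 1/6·h[4]
Solving the 4×4 linear system over states ≠ 3 gives exactly h = [254/35, 236/35, 283/42, 0, 703/105] (h[3] = 0 is the target).

h = [7.2571, 6.7429, 6.7381, 0.0000, 6.6952]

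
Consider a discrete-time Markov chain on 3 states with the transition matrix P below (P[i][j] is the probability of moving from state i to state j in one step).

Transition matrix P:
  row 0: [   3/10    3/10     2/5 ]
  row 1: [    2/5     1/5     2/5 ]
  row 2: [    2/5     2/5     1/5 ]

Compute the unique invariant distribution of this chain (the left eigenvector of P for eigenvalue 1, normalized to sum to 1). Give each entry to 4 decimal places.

Balance equations π_j = Σ_i π_i·P[i][j]:
  π_0 = 3/10·π_0 + 2/5·π_1 + 2/5·π_2
  π_1 = 3/10·π_0 + 1/5·π_1 + 2/5·π_2
  normalize: π_0 + π_1 + π_2 = 1
Solving the linear system gives exactly π = [4/11, 10/33, 1/3].

π = [0.3636, 0.3030, 0.3333]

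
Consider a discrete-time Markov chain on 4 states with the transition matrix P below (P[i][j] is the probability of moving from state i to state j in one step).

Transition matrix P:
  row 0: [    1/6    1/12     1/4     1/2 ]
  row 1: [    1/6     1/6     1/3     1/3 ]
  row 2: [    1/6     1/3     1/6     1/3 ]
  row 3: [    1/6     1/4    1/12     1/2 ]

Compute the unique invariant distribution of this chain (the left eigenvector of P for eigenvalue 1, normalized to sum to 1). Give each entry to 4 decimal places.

Balance equations π_j = Σ_i π_i·P[i][j]:
  π_0 = 1/6·π_0 + 1/6·π_1 + 1/6·π_2 + 1/6·π_3
  π_1 = 1/12·π_0 + 1/6·π_1 + 1/3·π_2 + 1/4·π_3
  π_2 = 1/4·π_0 + 1/3·π_1 + 1/6·π_2 + 1/12·π_3
  normalize: π_0 + π_1 + π_2 + π_3 = 1
Solving the linear system gives exactly π = [1/6, 23/105, 19/105, 13/30].

π = [0.1667, 0.2190, 0.1810, 0.4333]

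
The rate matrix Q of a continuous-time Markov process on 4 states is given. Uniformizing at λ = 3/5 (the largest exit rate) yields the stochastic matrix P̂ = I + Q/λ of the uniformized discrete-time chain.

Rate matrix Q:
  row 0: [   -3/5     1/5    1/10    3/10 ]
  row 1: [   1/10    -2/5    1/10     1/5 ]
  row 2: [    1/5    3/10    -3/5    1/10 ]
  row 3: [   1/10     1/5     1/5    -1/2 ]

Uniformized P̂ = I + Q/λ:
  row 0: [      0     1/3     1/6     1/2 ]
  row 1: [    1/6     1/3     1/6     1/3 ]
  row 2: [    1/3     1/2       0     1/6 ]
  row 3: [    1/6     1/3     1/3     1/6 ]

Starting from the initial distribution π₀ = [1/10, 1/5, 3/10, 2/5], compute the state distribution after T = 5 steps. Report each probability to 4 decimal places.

π = [0.1688, 0.3637, 0.1835, 0.2840]

t=0: π = [0.1000, 0.2000, 0.3000, 0.4000]
t=1: π = [0.2000, 0.3833, 0.1833, 0.2333]
t=2: π = [0.1639, 0.3639, 0.1750, 0.2972]
t=3: π = [0.1685, 0.3625, 0.1870, 0.2819]
t=4: π = [0.1698, 0.3645, 0.1825, 0.2833]
t=5: π = [0.1688, 0.3637, 0.1835, 0.2840]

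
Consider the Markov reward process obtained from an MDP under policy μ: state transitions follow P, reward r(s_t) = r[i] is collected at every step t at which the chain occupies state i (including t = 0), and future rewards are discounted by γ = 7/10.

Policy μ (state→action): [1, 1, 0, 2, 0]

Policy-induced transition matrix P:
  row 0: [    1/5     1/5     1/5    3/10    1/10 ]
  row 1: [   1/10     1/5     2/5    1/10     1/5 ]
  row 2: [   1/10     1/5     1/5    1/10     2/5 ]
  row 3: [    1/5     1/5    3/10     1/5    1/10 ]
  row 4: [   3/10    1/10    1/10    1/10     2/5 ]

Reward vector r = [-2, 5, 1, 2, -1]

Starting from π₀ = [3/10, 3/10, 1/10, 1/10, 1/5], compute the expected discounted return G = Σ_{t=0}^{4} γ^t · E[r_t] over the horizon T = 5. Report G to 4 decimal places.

G = 2.4775

t=0: π = [0.3000, 0.3000, 0.1000, 0.1000, 0.2000], E[r] = 1.0000, γ^t·E[r] = 1.000000, running G = 1.000000
t=1: π = [0.1800, 0.1800, 0.2500, 0.1700, 0.2200], E[r] = 0.9100, γ^t·E[r] = 0.637000, running G = 1.637000
t=2: π = [0.1790, 0.1780, 0.2310, 0.1530, 0.2590], E[r] = 0.8100, γ^t·E[r] = 0.396900, running G = 2.033900
t=3: π = [0.1850, 0.1741, 0.2250, 0.1511, 0.2648], E[r] = 0.7629, γ^t·E[r] = 0.261675, running G = 2.295575
t=4: π = [0.1866, 0.1735, 0.2235, 0.1521, 0.2644], E[r] = 0.7578, γ^t·E[r] = 0.181943, running G = 2.477518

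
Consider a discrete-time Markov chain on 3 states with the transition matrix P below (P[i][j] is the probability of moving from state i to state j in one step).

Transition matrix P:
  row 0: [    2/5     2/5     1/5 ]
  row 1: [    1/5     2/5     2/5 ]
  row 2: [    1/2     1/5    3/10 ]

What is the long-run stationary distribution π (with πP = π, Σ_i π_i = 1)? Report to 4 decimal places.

π = [0.3617, 0.3404, 0.2979]

Balance equations π_j = Σ_i π_i·P[i][j]:
  π_0 = 2/5·π_0 + 1/5·π_1 + 1/2·π_2
  π_1 = 2/5·π_0 + 2/5·π_1 + 1/5·π_2
  normalize: π_0 + π_1 + π_2 = 1
Solving the linear system gives exactly π = [17/47, 16/47, 14/47].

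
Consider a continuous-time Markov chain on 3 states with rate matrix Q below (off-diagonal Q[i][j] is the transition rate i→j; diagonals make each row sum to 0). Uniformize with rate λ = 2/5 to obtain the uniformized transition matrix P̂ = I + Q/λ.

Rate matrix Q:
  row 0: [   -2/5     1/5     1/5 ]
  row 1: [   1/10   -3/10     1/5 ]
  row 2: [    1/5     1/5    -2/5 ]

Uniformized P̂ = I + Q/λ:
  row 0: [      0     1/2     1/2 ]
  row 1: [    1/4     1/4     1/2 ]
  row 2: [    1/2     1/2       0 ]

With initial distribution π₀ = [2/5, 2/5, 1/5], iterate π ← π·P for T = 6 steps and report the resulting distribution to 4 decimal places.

π = [0.2688, 0.4000, 0.3313]

t=0: π = [0.4000, 0.4000, 0.2000]
t=1: π = [0.2000, 0.4000, 0.4000]
t=2: π = [0.3000, 0.4000, 0.3000]
t=3: π = [0.2500, 0.4000, 0.3500]
t=4: π = [0.2750, 0.4000, 0.3250]
t=5: π = [0.2625, 0.4000, 0.3375]
t=6: π = [0.2688, 0.4000, 0.3313]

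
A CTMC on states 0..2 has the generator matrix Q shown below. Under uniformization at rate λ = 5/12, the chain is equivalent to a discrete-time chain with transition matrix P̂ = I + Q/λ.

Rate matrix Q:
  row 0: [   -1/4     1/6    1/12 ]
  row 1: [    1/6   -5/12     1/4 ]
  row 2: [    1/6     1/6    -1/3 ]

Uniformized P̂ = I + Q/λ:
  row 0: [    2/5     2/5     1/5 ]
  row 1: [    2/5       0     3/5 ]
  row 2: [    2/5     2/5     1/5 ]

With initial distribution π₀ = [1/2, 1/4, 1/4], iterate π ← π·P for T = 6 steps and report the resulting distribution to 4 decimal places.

t=0: π = [0.5000, 0.2500, 0.2500]
t=1: π = [0.4000, 0.3000, 0.3000]
t=2: π = [0.4000, 0.2800, 0.3200]
t=3: π = [0.4000, 0.2880, 0.3120]
t=4: π = [0.4000, 0.2848, 0.3152]
t=5: π = [0.4000, 0.2861, 0.3139]
t=6: π = [0.4000, 0.2856, 0.3144]

π = [0.4000, 0.2856, 0.3144]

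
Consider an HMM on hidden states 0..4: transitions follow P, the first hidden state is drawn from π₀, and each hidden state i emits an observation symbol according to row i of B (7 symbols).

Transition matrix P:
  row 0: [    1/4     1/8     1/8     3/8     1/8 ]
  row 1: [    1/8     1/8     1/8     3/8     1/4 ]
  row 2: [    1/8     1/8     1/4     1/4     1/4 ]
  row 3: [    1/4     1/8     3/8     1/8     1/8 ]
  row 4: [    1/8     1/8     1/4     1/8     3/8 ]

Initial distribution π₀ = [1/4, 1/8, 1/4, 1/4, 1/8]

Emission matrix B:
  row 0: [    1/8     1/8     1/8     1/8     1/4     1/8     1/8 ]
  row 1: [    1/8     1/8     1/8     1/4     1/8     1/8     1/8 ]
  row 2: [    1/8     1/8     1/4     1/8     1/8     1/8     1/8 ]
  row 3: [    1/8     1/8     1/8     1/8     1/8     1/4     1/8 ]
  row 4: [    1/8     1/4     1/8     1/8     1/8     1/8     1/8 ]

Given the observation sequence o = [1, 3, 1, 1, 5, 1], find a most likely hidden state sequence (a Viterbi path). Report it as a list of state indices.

path = [4, 4, 4, 4, 4, 4]

t=0: δ = [3.125e-02, 1.562e-02, 3.125e-02, 3.125e-02, 3.125e-02]  (obs o_0=1)
t=1: δ = [9.766e-04, 9.766e-04, 1.465e-03, 1.465e-03, 1.465e-03]  ψ = [0, 0, 3, 0, 4]  (obs o_1=3)
t=2: δ = [4.578e-05, 2.289e-05, 6.866e-05, 4.578e-05, 1.373e-04]  ψ = [3, 2, 3, 0, 4]  (obs o_2=1)
t=3: δ = [2.146e-06, 2.146e-06, 4.292e-06, 2.146e-06, 1.287e-05]  ψ = [4, 4, 4, 0, 4]  (obs o_3=1)
t=4: δ = [2.012e-07, 2.012e-07, 4.023e-07, 4.023e-07, 6.035e-07]  ψ = [4, 4, 4, 4, 4]  (obs o_4=5)
t=5: δ = [1.257e-08, 9.430e-09, 1.886e-08, 1.257e-08, 5.658e-08]  ψ = [3, 4, 3, 2, 4]  (obs o_5=1)
backtrack: best end state = 4; path = [4, 4, 4, 4, 4, 4]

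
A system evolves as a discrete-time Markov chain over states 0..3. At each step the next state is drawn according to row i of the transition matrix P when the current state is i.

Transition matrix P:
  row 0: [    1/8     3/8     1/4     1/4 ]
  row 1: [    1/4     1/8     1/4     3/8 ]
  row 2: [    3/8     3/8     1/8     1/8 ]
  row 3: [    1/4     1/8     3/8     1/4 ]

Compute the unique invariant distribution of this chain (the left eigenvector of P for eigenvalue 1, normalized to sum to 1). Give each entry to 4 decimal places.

π = [0.2500, 0.2500, 0.2500, 0.2500]

Balance equations π_j = Σ_i π_i·P[i][j]:
  π_0 = 1/8·π_0 + 1/4·π_1 + 3/8·π_2 + 1/4·π_3
  π_1 = 3/8·π_0 + 1/8·π_1 + 3/8·π_2 + 1/8·π_3
  π_2 = 1/4·π_0 + 1/4·π_1 + 1/8·π_2 + 3/8·π_3
  normalize: π_0 + π_1 + π_2 + π_3 = 1
Solving the linear system gives exactly π = [1/4, 1/4, 1/4, 1/4].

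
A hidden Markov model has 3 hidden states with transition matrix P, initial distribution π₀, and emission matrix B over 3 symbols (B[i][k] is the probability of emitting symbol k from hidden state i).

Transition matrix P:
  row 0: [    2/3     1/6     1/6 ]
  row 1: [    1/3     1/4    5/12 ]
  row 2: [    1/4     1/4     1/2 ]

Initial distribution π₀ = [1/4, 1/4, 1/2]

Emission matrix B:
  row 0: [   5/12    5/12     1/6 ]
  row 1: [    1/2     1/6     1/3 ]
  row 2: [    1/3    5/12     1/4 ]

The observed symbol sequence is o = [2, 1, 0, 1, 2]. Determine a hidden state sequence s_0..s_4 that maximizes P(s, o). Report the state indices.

t=0: δ = [4.167e-02, 8.333e-02, 1.250e-01]  (obs o_0=2)
t=1: δ = [1.302e-02, 5.208e-03, 2.604e-02]  ψ = [2, 2, 2]  (obs o_1=1)
t=2: δ = [3.617e-03, 3.255e-03, 4.340e-03]  ψ = [0, 2, 2]  (obs o_2=0)
t=3: δ = [1.005e-03, 1.808e-04, 9.042e-04]  ψ = [0, 2, 2]  (obs o_3=1)
t=4: δ = [1.116e-04, 7.535e-05, 1.130e-04]  ψ = [0, 2, 2]  (obs o_4=2)
backtrack: best end state = 2; path = [2, 2, 2, 2, 2]

path = [2, 2, 2, 2, 2]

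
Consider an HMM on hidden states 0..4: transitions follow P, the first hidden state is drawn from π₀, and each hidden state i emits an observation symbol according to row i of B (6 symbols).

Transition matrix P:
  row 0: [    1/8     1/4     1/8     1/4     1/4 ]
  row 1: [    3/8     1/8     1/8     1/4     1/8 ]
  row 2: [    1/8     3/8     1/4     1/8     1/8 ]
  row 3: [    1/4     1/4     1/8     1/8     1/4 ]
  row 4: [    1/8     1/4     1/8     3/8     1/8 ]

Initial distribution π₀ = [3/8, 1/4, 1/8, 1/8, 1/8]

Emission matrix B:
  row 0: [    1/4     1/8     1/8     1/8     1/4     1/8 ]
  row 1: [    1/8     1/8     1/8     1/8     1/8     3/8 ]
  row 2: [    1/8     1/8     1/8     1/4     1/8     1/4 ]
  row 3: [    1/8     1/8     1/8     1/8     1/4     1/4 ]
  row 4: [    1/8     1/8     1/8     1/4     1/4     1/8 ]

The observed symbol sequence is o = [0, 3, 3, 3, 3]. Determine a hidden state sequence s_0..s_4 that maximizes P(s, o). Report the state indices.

path = [0, 4, 3, 4, 3]

t=0: δ = [9.375e-02, 3.125e-02, 1.562e-02, 1.562e-02, 1.562e-02]  (obs o_0=0)
t=1: δ = [1.465e-03, 2.930e-03, 2.930e-03, 2.930e-03, 5.859e-03]  ψ = [0, 0, 0, 0, 0]  (obs o_1=3)
t=2: δ = [1.373e-04, 1.831e-04, 1.831e-04, 2.747e-04, 1.831e-04]  ψ = [1, 4, 2, 4, 3]  (obs o_2=3)
t=3: δ = [8.583e-06, 8.583e-06, 1.144e-05, 8.583e-06, 1.717e-05]  ψ = [1, 2, 2, 4, 3]  (obs o_3=3)
t=4: δ = [4.023e-07, 5.364e-07, 7.153e-07, 8.047e-07, 5.364e-07]  ψ = [1, 2, 2, 4, 0]  (obs o_4=3)
backtrack: best end state = 3; path = [0, 4, 3, 4, 3]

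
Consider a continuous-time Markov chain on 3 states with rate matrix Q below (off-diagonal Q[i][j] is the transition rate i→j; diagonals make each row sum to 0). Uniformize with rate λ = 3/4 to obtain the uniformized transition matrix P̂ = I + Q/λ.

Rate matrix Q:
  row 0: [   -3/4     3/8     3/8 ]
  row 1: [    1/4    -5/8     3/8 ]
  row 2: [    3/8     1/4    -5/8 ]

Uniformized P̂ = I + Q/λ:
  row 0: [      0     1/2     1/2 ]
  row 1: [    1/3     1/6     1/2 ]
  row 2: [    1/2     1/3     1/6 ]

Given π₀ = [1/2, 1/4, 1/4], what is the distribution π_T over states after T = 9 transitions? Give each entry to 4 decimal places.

π = [0.2968, 0.3282, 0.3750]

t=0: π = [0.5000, 0.2500, 0.2500]
t=1: π = [0.2083, 0.3750, 0.4167]
t=2: π = [0.3333, 0.3056, 0.3611]
t=3: π = [0.2824, 0.3380, 0.3796]
t=4: π = [0.3025, 0.3241, 0.3735]
t=5: π = [0.2948, 0.3297, 0.3755]
t=6: π = [0.2977, 0.3275, 0.3748]
t=7: π = [0.2966, 0.3284, 0.3751]
t=8: π = [0.2970, 0.3280, 0.3750]
t=9: π = [0.2968, 0.3282, 0.3750]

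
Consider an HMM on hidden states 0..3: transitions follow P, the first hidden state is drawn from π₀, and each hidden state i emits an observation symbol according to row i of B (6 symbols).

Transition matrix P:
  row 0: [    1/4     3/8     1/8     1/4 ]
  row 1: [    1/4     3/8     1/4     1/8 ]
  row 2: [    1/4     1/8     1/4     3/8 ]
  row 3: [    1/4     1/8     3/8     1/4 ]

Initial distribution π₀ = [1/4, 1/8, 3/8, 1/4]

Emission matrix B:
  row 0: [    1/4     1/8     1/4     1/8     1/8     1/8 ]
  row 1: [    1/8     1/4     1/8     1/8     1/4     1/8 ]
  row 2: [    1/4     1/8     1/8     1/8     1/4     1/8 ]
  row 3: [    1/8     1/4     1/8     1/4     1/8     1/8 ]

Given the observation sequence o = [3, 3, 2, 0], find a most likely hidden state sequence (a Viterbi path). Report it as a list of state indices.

path = [2, 3, 0, 0]

t=0: δ = [3.125e-02, 1.562e-02, 4.688e-02, 6.250e-02]  (obs o_0=3)
t=1: δ = [1.953e-03, 1.465e-03, 2.930e-03, 4.395e-03]  ψ = [3, 0, 3, 2]  (obs o_1=3)
t=2: δ = [2.747e-04, 9.155e-05, 2.060e-04, 1.373e-04]  ψ = [3, 0, 3, 2]  (obs o_2=2)
t=3: δ = [1.717e-05, 1.287e-05, 1.287e-05, 9.656e-06]  ψ = [0, 0, 2, 2]  (obs o_3=0)
backtrack: best end state = 0; path = [2, 3, 0, 0]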